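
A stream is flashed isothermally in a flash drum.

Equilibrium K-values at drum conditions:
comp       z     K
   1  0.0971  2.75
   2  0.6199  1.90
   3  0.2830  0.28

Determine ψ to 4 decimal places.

Let ψ = V/F and solve Σ zᵢ(Kᵢ−1)/(1+ψ(Kᵢ−1)) = 0.
Feasibility: ΣzᵢKᵢ = 1.5241, Σzᵢ/Kᵢ = 1.3723 — both > 1, two phases present.
Iterate (Newton) starting at ψ = 0.34:
  ψ = 0.3400: g = 0.26392, g' = -0.6685 → ψ = 0.7348
  ψ = 0.7348: g = -0.02249, g' = -0.9003 → ψ = 0.7098
  ψ = 0.7098: g = -0.00052, g' = -0.8598 → ψ = 0.7092
Converged at ψ = 0.7092.

ψ = 0.7092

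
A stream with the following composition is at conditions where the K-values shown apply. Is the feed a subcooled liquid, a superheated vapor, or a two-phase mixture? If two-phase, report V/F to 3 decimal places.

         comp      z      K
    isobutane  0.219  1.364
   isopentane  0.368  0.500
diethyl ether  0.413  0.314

subcooled liquid

ΣzᵢKᵢ = 0.612; Σzᵢ/Kᵢ = 2.212.
Since ΣzᵢKᵢ < 1 the mixture is below its bubble point — single liquid phase.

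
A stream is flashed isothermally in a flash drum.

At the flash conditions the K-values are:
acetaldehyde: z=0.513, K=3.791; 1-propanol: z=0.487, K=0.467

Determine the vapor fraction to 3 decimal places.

Let ψ = V/F and solve Σ zᵢ(Kᵢ−1)/(1+ψ(Kᵢ−1)) = 0.
Feasibility: ΣzᵢKᵢ = 2.172, Σzᵢ/Kᵢ = 1.178 — both > 1, two phases present.
Iterate (Newton) starting at ψ = 0.5:
  ψ = 0.500: g = 0.2438, g' = -0.954 → ψ = 0.756
  ψ = 0.756: g = 0.0259, g' = -0.801 → ψ = 0.788
Converged at ψ = 0.788.

ψ = 0.788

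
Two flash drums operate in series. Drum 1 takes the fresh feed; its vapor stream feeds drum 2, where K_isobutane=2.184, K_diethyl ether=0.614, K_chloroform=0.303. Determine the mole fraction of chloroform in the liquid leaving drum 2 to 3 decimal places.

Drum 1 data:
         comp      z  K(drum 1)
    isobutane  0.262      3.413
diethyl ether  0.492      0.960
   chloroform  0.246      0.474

x_chloroform (drum 2) = 0.205

Drum 1:
Rachford–Rice: g(ψ₁) = Σ zᵢ(Kᵢ−1)/(1+ψ₁(Kᵢ−1)) = 0.
g(0) = ΣzᵢKᵢ − 1 = 0.483 and g(1) = 1 − Σzᵢ/Kᵢ = -0.108, so a root lies in (0, 1).
Newton–Raphson from ψ₁ = 0.67:
  ψ₁ = 0.670: g = 0.0216, g' = -0.386 → ψ₁ = 0.726
Converged at ψ₁ = 0.726.
Drum-1 compositions:
  isobutane: x = 0.095, y = 0.325
  diethyl ether: x = 0.507, y = 0.486
  chloroform: x = 0.398, y = 0.189
Drum-2 feed = drum-1 vapor: z₂ = (0.3248, 0.4865, 0.1887).
Drum 2:
Newton iteration, ψ₂⁰ = 0.51:
  ψ₂ = 0.510: g = -0.1980, g' = -0.510 → ψ₂ = 0.122
  ψ₂ = 0.122: g = -0.0046, g' = -0.537 → ψ₂ = 0.113
Converged at ψ₂ = 0.113.
  isobutane: x = 0.286, y = 0.626
  diethyl ether: x = 0.509, y = 0.312
  chloroform: x = 0.205, y = 0.062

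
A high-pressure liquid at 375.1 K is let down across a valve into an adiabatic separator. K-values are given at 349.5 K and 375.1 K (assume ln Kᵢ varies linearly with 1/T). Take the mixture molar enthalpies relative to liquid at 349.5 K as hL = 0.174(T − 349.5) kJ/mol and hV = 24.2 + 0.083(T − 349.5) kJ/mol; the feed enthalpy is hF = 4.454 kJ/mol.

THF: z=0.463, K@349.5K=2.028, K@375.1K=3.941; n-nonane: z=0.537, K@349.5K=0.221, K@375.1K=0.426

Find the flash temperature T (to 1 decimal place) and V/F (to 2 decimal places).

T = 352.5 K, V/F = 0.16

Adiabatic flash: solve Rachford–Rice at each trial T, then check hF = ψ·hV(T) + (1−ψ)·hL(T).
  T = 349.5 K: K = (2.028, 0.221), RR gives ψ = 0.072, H_out = 1.742 kJ/mol
  T = 375.1 K: K = (3.941, 0.426), RR gives ψ = 0.624, H_out = 18.102 kJ/mol
  T = 362.3 K: K = (2.860, 0.310), RR gives ψ = 0.383, H_out = 11.044 kJ/mol
  T = 355.9 K: K = (2.416, 0.263), RR gives ψ = 0.249, H_out = 6.988 kJ/mol
  T = 352.7 K: K = (2.215, 0.241), RR gives ψ = 0.168, H_out = 4.580 kJ/mol
  T = 351.1 K: K = (2.120, 0.231), RR gives ψ = 0.123, H_out = 3.226 kJ/mol
  T = 351.9 K: K = (2.167, 0.236), RR gives ψ = 0.146, H_out = 3.917 kJ/mol
Linear interpolation between T = 351.9 (H_out = 3.917) and T = 352.7 (H_out = 4.580) on hF = 4.454 gives T ≈ 352.5 K, at which ψ = 0.16.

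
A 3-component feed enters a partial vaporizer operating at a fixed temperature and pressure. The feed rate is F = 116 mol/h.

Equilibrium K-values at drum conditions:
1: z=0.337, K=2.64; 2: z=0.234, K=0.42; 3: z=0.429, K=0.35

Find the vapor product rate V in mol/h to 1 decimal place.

Material balance + equilibrium reduce to Σ zᵢ(Kᵢ−1)/(1+V/F(Kᵢ−1)) = 0.
g(0) = ΣzᵢKᵢ − 1 = 0.138 and g(1) = 1 − Σzᵢ/Kᵢ = -0.911, so a root lies in (0, 1).
Newton iteration, V/F⁰ = 0.5:
  V/F = 0.500: g = -0.3006, g' = -0.828 → V/F = 0.137
  V/F = 0.137: g = -0.0021, g' = -0.916 → V/F = 0.135
Converged at V/F = 0.135.
Then V = V/F·F = 0.1345·116 = 15.6 mol/h and L = F − V = 100.4 mol/h.

V = 15.6 mol/h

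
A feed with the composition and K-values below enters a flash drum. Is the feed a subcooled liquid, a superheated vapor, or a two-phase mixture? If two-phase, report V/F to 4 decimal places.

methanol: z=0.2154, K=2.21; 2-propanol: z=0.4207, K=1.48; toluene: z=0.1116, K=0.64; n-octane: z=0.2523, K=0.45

ΣzᵢKᵢ = 1.2836; Σzᵢ/Kᵢ = 1.1168.
Both exceed 1, so a two-phase solution exists.
Rachford–Rice: g(ψ) = Σ zᵢ(Kᵢ−1)/(1+ψ(Kᵢ−1)) = 0.
Iterate (Newton) starting at ψ = 0.31:
  ψ = 0.3100: g = 0.15281, g' = -0.3695 → ψ = 0.7236
  ψ = 0.7236: g = 0.00402, g' = -0.3801 → ψ = 0.7342
  ψ = 0.7342: g = -0.00001, g' = -0.3829 → ψ = 0.7341
Converged at ψ = 0.7341.

two-phase, V/F = 0.7341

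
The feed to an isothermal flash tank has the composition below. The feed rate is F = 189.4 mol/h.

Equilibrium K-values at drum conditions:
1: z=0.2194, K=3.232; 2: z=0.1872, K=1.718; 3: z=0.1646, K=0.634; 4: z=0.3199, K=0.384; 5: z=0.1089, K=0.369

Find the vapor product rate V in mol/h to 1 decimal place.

Let ψ = V/F and solve Σ zᵢ(Kᵢ−1)/(1+ψ(Kᵢ−1)) = 0.
g(0) = ΣzᵢKᵢ − 1 = 0.2981 and g(1) = 1 − Σzᵢ/Kᵢ = -0.5647, so a root lies in (0, 1).
Newton–Raphson from ψ = 0.46:
  ψ = 0.4600: g = -0.10157, g' = -0.6749 → ψ = 0.3095
  ψ = 0.3095: g = 0.00278, g' = -0.7272 → ψ = 0.3133
Converged at ψ = 0.3133.
Then V = ψ·F = 0.3133·189.4 = 59.3 mol/h and L = F − V = 130.1 mol/h.

V = 59.3 mol/h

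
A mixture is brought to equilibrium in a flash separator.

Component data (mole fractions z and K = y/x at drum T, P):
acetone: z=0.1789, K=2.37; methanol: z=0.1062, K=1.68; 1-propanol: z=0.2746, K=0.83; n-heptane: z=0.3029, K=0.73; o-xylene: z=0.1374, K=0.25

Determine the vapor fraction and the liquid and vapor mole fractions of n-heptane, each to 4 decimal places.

ψ = 0.1998, x_n-heptane = 0.3202, y_n-heptane = 0.2337

Rachford–Rice: g(ψ) = Σ zᵢ(Kᵢ−1)/(1+ψ(Kᵢ−1)) = 0.
Check two-phase: ΣzᵢKᵢ = 1.0858 > 1 and Σzᵢ/Kᵢ = 1.4341 > 1, so g(0) = 0.0858 > 0 and g(1) = -0.4341 < 0.
Newton–Raphson from ψ = 0.5:
  ψ = 0.5000: g = -0.11110, g' = -0.3825 → ψ = 0.2095
  ψ = 0.2095: g = -0.00371, g' = -0.3825 → ψ = 0.1998
Converged at ψ = 0.1998.
Compositions from xᵢ = zᵢ/(1+ψ(Kᵢ−1)), yᵢ = Kᵢxᵢ:
  acetone: x = 0.1404, y = 0.3329
  methanol: x = 0.0935, y = 0.1571
  1-propanol: x = 0.2843, y = 0.2359
  n-heptane: x = 0.3202, y = 0.2337
  o-xylene: x = 0.1616, y = 0.0404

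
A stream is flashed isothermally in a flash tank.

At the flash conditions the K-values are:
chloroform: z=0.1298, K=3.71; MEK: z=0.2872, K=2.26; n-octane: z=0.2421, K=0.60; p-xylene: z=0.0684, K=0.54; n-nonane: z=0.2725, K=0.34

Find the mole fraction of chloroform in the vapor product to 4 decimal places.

y_chloroform = 0.2265

Material balance + equilibrium reduce to Σ zᵢ(Kᵢ−1)/(1+V/F(Kᵢ−1)) = 0.
Check two-phase: ΣzᵢKᵢ = 1.4055 > 1 and Σzᵢ/Kᵢ = 1.4937 > 1, so g(0) = 0.4055 > 0 and g(1) = -0.4937 < 0.
Newton iteration, V/F⁰ = 0.53:
  V/F = 0.5300: g = -0.07975, g' = -0.6930 → V/F = 0.4149
  V/F = 0.4149: g = 0.00054, g' = -0.7107 → V/F = 0.4157
Converged at V/F = 0.4157.
Compositions from xᵢ = zᵢ/(1+V/F(Kᵢ−1)), yᵢ = Kᵢxᵢ:
  chloroform: x = 0.0610, y = 0.2265
  MEK: x = 0.1885, y = 0.4260
  n-octane: x = 0.2904, y = 0.1742
  p-xylene: x = 0.0846, y = 0.0457
  n-nonane: x = 0.3755, y = 0.1277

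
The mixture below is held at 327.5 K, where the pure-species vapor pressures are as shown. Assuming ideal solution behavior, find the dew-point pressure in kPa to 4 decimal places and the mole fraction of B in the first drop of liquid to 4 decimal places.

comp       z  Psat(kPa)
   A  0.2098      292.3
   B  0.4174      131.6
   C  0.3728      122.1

Pdew = 144.0357 kPa, x_B = 0.4568

At the dew point ψ → 1, so Σzᵢ/Kᵢ = 1 with Kᵢ = Pᵢˢᵃᵗ/P ⇒ 1/P = Σzᵢ/Pᵢˢᵃᵗ.
1/P = 0.2098/292.3 + 0.4174/131.6 + 0.3728/122.1 = 0.0069427 ⇒ P = 144.0357 kPa
xᵢ = zᵢP/Pᵢˢᵃᵗ ⇒ x_B = 0.4174·144.0357/131.6 = 0.4568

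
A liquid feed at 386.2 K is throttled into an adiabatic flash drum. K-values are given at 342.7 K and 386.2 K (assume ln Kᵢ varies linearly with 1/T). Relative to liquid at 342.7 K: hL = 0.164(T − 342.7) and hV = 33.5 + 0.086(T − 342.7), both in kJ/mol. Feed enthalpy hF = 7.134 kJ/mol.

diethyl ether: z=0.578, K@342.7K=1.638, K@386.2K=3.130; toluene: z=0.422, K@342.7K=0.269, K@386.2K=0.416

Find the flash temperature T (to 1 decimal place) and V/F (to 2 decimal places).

T = 345.2 K, V/F = 0.20

Adiabatic flash: solve Rachford–Rice at each trial T, then check hF = ψ·hV(T) + (1−ψ)·hL(T).
  T = 342.7 K: K = (1.638, 0.269), RR gives ψ = 0.129, H_out = 4.330 kJ/mol
  T = 386.2 K: K = (3.130, 0.416), RR gives ψ = 0.792, H_out = 30.967 kJ/mol
  T = 364.4 K: K = (2.307, 0.339), RR gives ψ = 0.551, H_out = 21.089 kJ/mol
  T = 353.5 K: K = (1.953, 0.303), RR gives ψ = 0.386, H_out = 14.376 kJ/mol
  T = 348.1 K: K = (1.791, 0.286), RR gives ψ = 0.275, H_out = 9.998 kJ/mol
  T = 345.4 K: K = (1.713, 0.277), RR gives ψ = 0.208, H_out = 7.371 kJ/mol
  T = 344.0 K: K = (1.674, 0.273), RR gives ψ = 0.169, H_out = 5.853 kJ/mol
Linear interpolation between T = 344.0 (H_out = 5.853) and T = 345.4 (H_out = 7.371) on hF = 7.134 gives T ≈ 345.2 K, at which ψ = 0.20.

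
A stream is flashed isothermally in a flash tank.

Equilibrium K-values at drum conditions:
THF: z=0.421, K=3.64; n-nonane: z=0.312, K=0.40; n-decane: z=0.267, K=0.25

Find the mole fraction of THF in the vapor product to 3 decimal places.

y_THF = 0.739

Material balance + equilibrium reduce to Σ zᵢ(Kᵢ−1)/(1+β(Kᵢ−1)) = 0.
Feasibility: ΣzᵢKᵢ = 1.724, Σzᵢ/Kᵢ = 1.964 — both > 1, two phases present.
Newton iteration, β⁰ = 0.5:
  β = 0.500: g = -0.1088, g' = -1.159 → β = 0.406
  β = 0.406: g = 0.0009, g' = -1.190 → β = 0.407
Converged at β = 0.407.
Compositions from xᵢ = zᵢ/(1+β(Kᵢ−1)), yᵢ = Kᵢxᵢ:
  THF: x = 0.203, y = 0.739
  n-nonane: x = 0.413, y = 0.165
  n-decane: x = 0.384, y = 0.096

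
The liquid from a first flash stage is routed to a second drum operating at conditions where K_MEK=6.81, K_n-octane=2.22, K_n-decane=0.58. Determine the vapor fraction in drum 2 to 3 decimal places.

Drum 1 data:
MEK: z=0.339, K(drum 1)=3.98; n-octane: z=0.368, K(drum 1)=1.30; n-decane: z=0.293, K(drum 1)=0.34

V/F (drum 2) = 0.614

Drum 1:
Let ψ₁ = V/F and solve Σ zᵢ(Kᵢ−1)/(1+ψ₁(Kᵢ−1)) = 0.
Check two-phase: ΣzᵢKᵢ = 1.927 > 1 and Σzᵢ/Kᵢ = 1.230 > 1, so g(0) = 0.927 > 0 and g(1) = -0.230 < 0.
Iterate (Newton) starting at ψ₁ = 0.7:
  ψ₁ = 0.700: g = 0.0592, g' = -0.780 → ψ₁ = 0.776
  ψ₁ = 0.776: g = -0.0018, g' = -0.832 → ψ₁ = 0.774
Converged at ψ₁ = 0.774.
Drum-1 compositions:
  MEK: x = 0.103, y = 0.408
  n-octane: x = 0.299, y = 0.388
  n-decane: x = 0.599, y = 0.204
Drum-2 feed = drum-1 liquid: z₂ = (0.1025, 0.2987, 0.5988).
Drum 2:
Iterate (Newton) starting at ψ₂ = 0.47:
  ψ₂ = 0.470: g = 0.0779, g' = -0.592 → ψ₂ = 0.602
  ψ₂ = 0.602: g = 0.0062, g' = -0.508 → ψ₂ = 0.614
Converged at ψ₂ = 0.614.
  MEK: x = 0.022, y = 0.153
  n-octane: x = 0.171, y = 0.379
  n-decane: x = 0.807, y = 0.468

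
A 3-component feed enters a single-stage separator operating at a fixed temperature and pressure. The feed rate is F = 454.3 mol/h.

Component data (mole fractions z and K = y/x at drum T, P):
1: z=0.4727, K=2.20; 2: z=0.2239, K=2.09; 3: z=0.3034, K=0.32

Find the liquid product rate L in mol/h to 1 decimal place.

Rachford–Rice: g(ψ) = Σ zᵢ(Kᵢ−1)/(1+ψ(Kᵢ−1)) = 0.
g(0) = ΣzᵢKᵢ − 1 = 0.6050 and g(1) = 1 − Σzᵢ/Kᵢ = -0.2701, so a root lies in (0, 1).
Iterate (Newton) starting at ψ = 0.5:
  ψ = 0.5000: g = 0.19989, g' = -0.6994 → ψ = 0.7858
  ψ = 0.7858: g = -0.01966, g' = -0.9045 → ψ = 0.7641
  ψ = 0.7641: g = -0.00036, g' = -0.8722 → ψ = 0.7637
Converged at ψ = 0.7637.
Then V = ψ·F = 0.7637·454.3 = 346.9 mol/h and L = F − V = 107.4 mol/h.

L = 107.4 mol/h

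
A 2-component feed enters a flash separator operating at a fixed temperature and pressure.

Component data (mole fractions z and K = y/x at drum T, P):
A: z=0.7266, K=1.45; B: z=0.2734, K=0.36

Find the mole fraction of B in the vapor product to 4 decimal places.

Material balance + equilibrium reduce to Σ zᵢ(Kᵢ−1)/(1+ψ(Kᵢ−1)) = 0.
g(0) = ΣzᵢKᵢ − 1 = 0.1520 and g(1) = 1 − Σzᵢ/Kᵢ = -0.2605, so a root lies in (0, 1).
Newton–Raphson from ψ = 0.39:
  ψ = 0.3900: g = 0.04498, g' = -0.3054 → ψ = 0.5373
  ψ = 0.5373: g = -0.00337, g' = -0.3555 → ψ = 0.5278
Converged at ψ = 0.5278.
Compositions from xᵢ = zᵢ/(1+ψ(Kᵢ−1)), yᵢ = Kᵢxᵢ:
  A: x = 0.5872, y = 0.8514
  B: x = 0.4128, y = 0.1486

y_B = 0.1486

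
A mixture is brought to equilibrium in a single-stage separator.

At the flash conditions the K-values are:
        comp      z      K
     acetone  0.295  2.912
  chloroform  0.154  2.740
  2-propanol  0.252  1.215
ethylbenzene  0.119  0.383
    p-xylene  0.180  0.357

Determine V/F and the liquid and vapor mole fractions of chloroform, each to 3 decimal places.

Newton–Raphson from V/F = 0.5:
  V/F = 0.500: g = 0.2038, g' = -0.681 → V/F = 0.799
  V/F = 0.799: g = -0.0015, g' = -0.750 → V/F = 0.797
Converged at V/F = 0.797.
Compositions from xᵢ = zᵢ/(1+V/F(Kᵢ−1)), yᵢ = Kᵢxᵢ:
  acetone: x = 0.117, y = 0.340
  chloroform: x = 0.065, y = 0.177
  2-propanol: x = 0.215, y = 0.261
  ethylbenzene: x = 0.234, y = 0.090
  p-xylene: x = 0.369, y = 0.132

V/F = 0.797, x_chloroform = 0.065, y_chloroform = 0.177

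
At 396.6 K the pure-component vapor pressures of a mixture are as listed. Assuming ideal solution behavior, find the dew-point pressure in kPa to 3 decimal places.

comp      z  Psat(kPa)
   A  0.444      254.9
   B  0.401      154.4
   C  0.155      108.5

Pdew = 173.383 kPa

At the dew point ψ → 1, so Σzᵢ/Kᵢ = 1 with Kᵢ = Pᵢˢᵃᵗ/P ⇒ 1/P = Σzᵢ/Pᵢˢᵃᵗ.
1/P = 0.444/254.9 + 0.401/154.4 + 0.155/108.5 = 0.005768 ⇒ P = 173.383 kPa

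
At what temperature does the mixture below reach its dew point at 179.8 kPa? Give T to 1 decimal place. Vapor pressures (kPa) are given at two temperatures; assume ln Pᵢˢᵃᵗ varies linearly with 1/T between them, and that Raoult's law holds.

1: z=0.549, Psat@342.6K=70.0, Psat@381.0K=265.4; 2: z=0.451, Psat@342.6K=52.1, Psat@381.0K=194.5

Dew-point temperature: Σzᵢ·P/Pᵢˢᵃᵗ(T) = 1. Interpolate ln Pᵢˢᵃᵗ = aᵢ + bᵢ/T.
  T = 342.6 K: ΣzᵢP/Pᵢˢᵃᵗ = 2.9666
  T = 381.0 K: ΣzᵢP/Pᵢˢᵃᵗ = 0.7888
  T = 361.8 K: ΣzᵢP/Pᵢˢᵃᵗ = 1.4769
  T = 371.4 K: ΣzᵢP/Pᵢˢᵃᵗ = 1.0707
  T = 376.2 K: ΣzᵢP/Pᵢˢᵃᵗ = 0.9172
  T = 373.8 K: ΣzᵢP/Pᵢˢᵃᵗ = 0.9905
Interpolating between 371.4 K and 373.8 K gives T ≈ 373.5 K.

T = 373.5 K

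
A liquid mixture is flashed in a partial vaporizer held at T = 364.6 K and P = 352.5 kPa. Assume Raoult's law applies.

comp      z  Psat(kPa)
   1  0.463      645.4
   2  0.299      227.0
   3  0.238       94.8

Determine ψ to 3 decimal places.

ψ = 0.225

Raoult's law: Kᵢ = Pᵢˢᵃᵗ/P = Pᵢˢᵃᵗ/352.5.
  K_1 = 645.4/352.5 = 1.83092, K_2 = 227.0/352.5 = 0.64397, K_3 = 94.8/352.5 = 0.26894
Newton iteration, ψ⁰ = 0.5:
  ψ = 0.500: g = -0.1319, g' = -0.532 → ψ = 0.252
  ψ = 0.252: g = -0.0120, g' = -0.455 → ψ = 0.225
Converged at ψ = 0.225.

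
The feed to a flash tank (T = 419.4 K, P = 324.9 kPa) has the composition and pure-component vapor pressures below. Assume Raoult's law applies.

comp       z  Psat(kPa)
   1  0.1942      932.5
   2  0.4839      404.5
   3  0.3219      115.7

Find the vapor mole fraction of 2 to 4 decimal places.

Raoult's law: Kᵢ = Pᵢˢᵃᵗ/P = Pᵢˢᵃᵗ/324.9.
  K_1 = 932.5/324.9 = 2.870114, K_2 = 404.5/324.9 = 1.244998, K_3 = 115.7/324.9 = 0.356110
Newton–Raphson from ψ = 0.5:
  ψ = 0.5000: g = -0.01238, g' = -0.4947 → ψ = 0.4750
  ψ = 0.4750: g = -0.00005, g' = -0.4908 → ψ = 0.4749
Converged at ψ = 0.4749.
Compositions from xᵢ = zᵢ/(1+ψ(Kᵢ−1)), yᵢ = Kᵢxᵢ:
  1: x = 0.1029, y = 0.2952
  2: x = 0.4335, y = 0.5397
  3: x = 0.4637, y = 0.1651

y_2 = 0.5397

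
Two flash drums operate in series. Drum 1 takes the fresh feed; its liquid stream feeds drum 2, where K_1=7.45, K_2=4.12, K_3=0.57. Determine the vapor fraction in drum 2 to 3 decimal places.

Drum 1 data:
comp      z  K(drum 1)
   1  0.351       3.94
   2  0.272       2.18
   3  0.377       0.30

Drum 1:
Newton iteration, ψ₁⁰ = 0.5:
  ψ₁ = 0.500: g = 0.2137, g' = -1.084 → ψ₁ = 0.697
  ψ₁ = 0.697: g = -0.0008, g' = -1.145 → ψ₁ = 0.696
Converged at ψ₁ = 0.696.
Drum-1 compositions:
  1: x = 0.115, y = 0.454
  2: x = 0.149, y = 0.326
  3: x = 0.735, y = 0.221
Drum-2 feed = drum-1 liquid: z₂ = (0.1152, 0.1493, 0.7355).
Drum 2:
Let ψ₂ = V/F and solve Σ zᵢ(Kᵢ−1)/(1+ψ₂(Kᵢ−1)) = 0.
g(0) = ΣzᵢKᵢ − 1 = 0.893 and g(1) = 1 − Σzᵢ/Kᵢ = -0.342, so a root lies in (0, 1).
Iterate (Newton) starting at ψ₂ = 0.54:
  ψ₂ = 0.540: g = -0.0727, g' = -0.671 → ψ₂ = 0.432
  ψ₂ = 0.432: g = 0.0065, g' = -0.804 → ψ₂ = 0.440
Converged at ψ₂ = 0.440.
  1: x = 0.030, y = 0.224
  2: x = 0.063, y = 0.259
  3: x = 0.907, y = 0.517

V/F (drum 2) = 0.440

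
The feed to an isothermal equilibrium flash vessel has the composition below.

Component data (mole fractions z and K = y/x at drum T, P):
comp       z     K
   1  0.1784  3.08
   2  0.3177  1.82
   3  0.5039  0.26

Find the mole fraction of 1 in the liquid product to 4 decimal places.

Let β = V/F and solve Σ zᵢ(Kᵢ−1)/(1+β(Kᵢ−1)) = 0.
Feasibility: ΣzᵢKᵢ = 1.2587, Σzᵢ/Kᵢ = 2.1706 — both > 1, two phases present.
Newton iteration, β⁰ = 0.5:
  β = 0.5000: g = -0.22522, g' = -0.9881 → β = 0.2721
  β = 0.2721: g = -0.01692, g' = -0.8902 → β = 0.2531
Converged at β = 0.2531.
Compositions from xᵢ = zᵢ/(1+β(Kᵢ−1)), yᵢ = Kᵢxᵢ:
  1: x = 0.1169, y = 0.3600
  2: x = 0.2631, y = 0.4788
  3: x = 0.6200, y = 0.1612

x_1 = 0.1169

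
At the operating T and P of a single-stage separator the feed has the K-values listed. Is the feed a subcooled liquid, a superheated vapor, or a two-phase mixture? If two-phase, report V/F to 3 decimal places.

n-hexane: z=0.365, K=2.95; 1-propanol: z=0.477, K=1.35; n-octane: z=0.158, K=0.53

superheated vapor

ΣzᵢKᵢ = 1.804; Σzᵢ/Kᵢ = 0.775.
Since Σzᵢ/Kᵢ < 1 the mixture is above its dew point — single vapor phase.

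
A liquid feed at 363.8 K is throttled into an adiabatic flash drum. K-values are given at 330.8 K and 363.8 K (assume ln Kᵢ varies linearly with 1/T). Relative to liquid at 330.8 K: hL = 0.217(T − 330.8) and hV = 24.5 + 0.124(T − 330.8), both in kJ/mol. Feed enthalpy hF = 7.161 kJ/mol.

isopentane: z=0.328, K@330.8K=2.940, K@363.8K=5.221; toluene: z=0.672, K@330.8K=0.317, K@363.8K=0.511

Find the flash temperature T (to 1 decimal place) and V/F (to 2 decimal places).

Adiabatic flash: solve Rachford–Rice at each trial T, then check hF = ψ·hV(T) + (1−ψ)·hL(T).
  T = 330.8 K: K = (2.940, 0.317), RR gives ψ = 0.134, H_out = 3.279 kJ/mol
  T = 363.8 K: K = (5.221, 0.511), RR gives ψ = 0.512, H_out = 18.124 kJ/mol
  T = 347.3 K: K = (3.972, 0.407), RR gives ψ = 0.327, H_out = 11.091 kJ/mol
  T = 339.1 K: K = (3.433, 0.361), RR gives ψ = 0.237, H_out = 7.419 kJ/mol
  T = 335.0 K: K = (3.183, 0.339), RR gives ψ = 0.188, H_out = 5.446 kJ/mol
  T = 337.1 K: K = (3.309, 0.350), RR gives ψ = 0.213, H_out = 6.471 kJ/mol
Linear interpolation between T = 337.1 (H_out = 6.471) and T = 339.1 (H_out = 7.419) on hF = 7.161 gives T ≈ 338.6 K, at which ψ = 0.23.

T = 338.6 K, V/F = 0.23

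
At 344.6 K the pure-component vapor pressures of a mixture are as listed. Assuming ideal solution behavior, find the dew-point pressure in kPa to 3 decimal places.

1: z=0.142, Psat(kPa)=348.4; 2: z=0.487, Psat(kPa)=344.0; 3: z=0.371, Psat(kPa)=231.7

At the dew point ψ → 1, so Σzᵢ/Kᵢ = 1 with Kᵢ = Pᵢˢᵃᵗ/P ⇒ 1/P = Σzᵢ/Pᵢˢᵃᵗ.
1/P = 0.142/348.4 + 0.487/344.0 + 0.371/231.7 = 0.003424 ⇒ P = 292.015 kPa

Pdew = 292.015 kPa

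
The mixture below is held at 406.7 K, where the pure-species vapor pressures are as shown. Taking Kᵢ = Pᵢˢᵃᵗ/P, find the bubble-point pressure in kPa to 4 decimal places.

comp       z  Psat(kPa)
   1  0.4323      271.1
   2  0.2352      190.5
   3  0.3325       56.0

At the bubble point ψ → 0, so ΣzᵢKᵢ = 1 with Kᵢ = Pᵢˢᵃᵗ/P ⇒ P = ΣzᵢPᵢˢᵃᵗ.
P = 0.4323·271.1 + 0.2352·190.5 + 0.3325·56.0 = 180.6221 kPa

Pbub = 180.6221 kPa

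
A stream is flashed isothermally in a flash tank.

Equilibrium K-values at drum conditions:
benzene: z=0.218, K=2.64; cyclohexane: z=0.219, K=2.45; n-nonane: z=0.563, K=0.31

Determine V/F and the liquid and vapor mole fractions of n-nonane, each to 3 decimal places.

Newton iteration, V/F⁰ = 0.5:
  V/F = 0.500: g = -0.2126, g' = -0.957 → V/F = 0.278
  V/F = 0.278: g = -0.0086, g' = -0.921 → V/F = 0.268
Converged at V/F = 0.268.
Compositions from xᵢ = zᵢ/(1+V/F(Kᵢ−1)), yᵢ = Kᵢxᵢ:
  benzene: x = 0.151, y = 0.400
  cyclohexane: x = 0.158, y = 0.386
  n-nonane: x = 0.691, y = 0.214

V/F = 0.268, x_n-nonane = 0.691, y_n-nonane = 0.214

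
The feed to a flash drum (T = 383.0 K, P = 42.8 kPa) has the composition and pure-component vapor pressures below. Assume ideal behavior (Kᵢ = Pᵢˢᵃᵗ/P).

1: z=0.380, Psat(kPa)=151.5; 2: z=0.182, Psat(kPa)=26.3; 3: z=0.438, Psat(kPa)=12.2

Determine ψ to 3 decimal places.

Raoult's law: Kᵢ = Pᵢˢᵃᵗ/P = Pᵢˢᵃᵗ/42.8.
  K_1 = 151.5/42.8 = 3.53972, K_2 = 26.3/42.8 = 0.61449, K_3 = 12.2/42.8 = 0.28505
Let ψ = V/F and solve Σ zᵢ(Kᵢ−1)/(1+ψ(Kᵢ−1)) = 0.
g(0) = ΣzᵢKᵢ − 1 = 0.582 and g(1) = 1 − Σzᵢ/Kᵢ = -0.940, so a root lies in (0, 1).
Newton–Raphson from ψ = 0.61:
  ψ = 0.610: g = -0.2685, g' = -1.128 → ψ = 0.372
  ψ = 0.372: g = -0.0121, g' = -1.101 → ψ = 0.361
Converged at ψ = 0.361.

ψ = 0.361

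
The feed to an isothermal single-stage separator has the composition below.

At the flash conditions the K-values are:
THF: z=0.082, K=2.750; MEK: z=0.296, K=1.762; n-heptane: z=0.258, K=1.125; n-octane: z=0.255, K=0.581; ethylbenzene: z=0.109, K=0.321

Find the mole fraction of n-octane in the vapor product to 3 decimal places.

Material balance + equilibrium reduce to Σ zᵢ(Kᵢ−1)/(1+ψ(Kᵢ−1)) = 0.
Feasibility: ΣzᵢKᵢ = 1.220, Σzᵢ/Kᵢ = 1.206 — both > 1, two phases present.
Iterate (Newton) starting at ψ = 0.65:
  ψ = 0.650: g = -0.0315, g' = -0.381 → ψ = 0.567
  ψ = 0.567: g = -0.0009, g' = -0.361 → ψ = 0.565
Converged at ψ = 0.565.
Compositions from xᵢ = zᵢ/(1+ψ(Kᵢ−1)), yᵢ = Kᵢxᵢ:
  THF: x = 0.041, y = 0.113
  MEK: x = 0.207, y = 0.365
  n-heptane: x = 0.241, y = 0.271
  n-octane: x = 0.334, y = 0.194
  ethylbenzene: x = 0.177, y = 0.057

y_n-octane = 0.194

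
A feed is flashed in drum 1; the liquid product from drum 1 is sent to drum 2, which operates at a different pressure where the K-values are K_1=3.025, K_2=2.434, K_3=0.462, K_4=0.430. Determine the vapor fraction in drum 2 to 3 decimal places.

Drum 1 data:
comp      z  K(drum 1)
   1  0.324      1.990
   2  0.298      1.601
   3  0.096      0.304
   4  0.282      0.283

V/F (drum 2) = 0.532

Drum 1:
Newton–Raphson from ψ₁ = 0.63:
  ψ₁ = 0.630: g = -0.1603, g' = -0.807 → ψ₁ = 0.431
  ψ₁ = 0.431: g = -0.0212, g' = -0.623 → ψ₁ = 0.397
Converged at ψ₁ = 0.397.
Drum-1 compositions:
  1: x = 0.233, y = 0.463
  2: x = 0.241, y = 0.385
  3: x = 0.133, y = 0.040
  4: x = 0.394, y = 0.112
Drum-2 feed = drum-1 liquid: z₂ = (0.2326, 0.2406, 0.1326, 0.3941).
Drum 2:
Material balance + equilibrium reduce to Σ zᵢ(Kᵢ−1)/(1+ψ₂(Kᵢ−1)) = 0.
g(0) = ΣzᵢKᵢ − 1 = 0.520 and g(1) = 1 − Σzᵢ/Kᵢ = -0.379, so a root lies in (0, 1).
Newton–Raphson from ψ₂ = 0.53:
  ψ₂ = 0.530: g = 0.0015, g' = -0.720 → ψ₂ = 0.532
Converged at ψ₂ = 0.532.
  1: x = 0.112, y = 0.339
  2: x = 0.136, y = 0.332
  3: x = 0.186, y = 0.086
  4: x = 0.566, y = 0.243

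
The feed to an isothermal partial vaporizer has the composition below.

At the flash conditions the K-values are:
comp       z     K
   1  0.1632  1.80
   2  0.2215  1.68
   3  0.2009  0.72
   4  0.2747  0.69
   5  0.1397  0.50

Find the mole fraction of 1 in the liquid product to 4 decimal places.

Newton iteration, ψ⁰ = 0.55:
  ψ = 0.5500: g = -0.06521, g' = -0.2314 → ψ = 0.2682
  ψ = 0.2682: g = 0.00051, g' = -0.2405 → ψ = 0.2704
Converged at ψ = 0.2704.
Compositions from xᵢ = zᵢ/(1+ψ(Kᵢ−1)), yᵢ = Kᵢxᵢ:
  1: x = 0.1342, y = 0.2415
  2: x = 0.1871, y = 0.3143
  3: x = 0.2174, y = 0.1565
  4: x = 0.2998, y = 0.2069
  5: x = 0.1615, y = 0.0808

x_1 = 0.1342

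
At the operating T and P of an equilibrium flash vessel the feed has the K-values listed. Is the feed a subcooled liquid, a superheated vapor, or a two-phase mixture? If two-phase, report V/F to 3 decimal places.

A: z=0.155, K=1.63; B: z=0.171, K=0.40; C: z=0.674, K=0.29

subcooled liquid

ΣzᵢKᵢ = 0.517; Σzᵢ/Kᵢ = 2.847.
Since ΣzᵢKᵢ < 1 the mixture is below its bubble point — single liquid phase.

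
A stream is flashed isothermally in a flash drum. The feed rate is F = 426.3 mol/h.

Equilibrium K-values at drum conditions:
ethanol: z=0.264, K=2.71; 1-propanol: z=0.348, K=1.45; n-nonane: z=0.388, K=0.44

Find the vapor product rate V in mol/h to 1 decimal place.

V = 271.6 mol/h

Rachford–Rice: g(β) = Σ zᵢ(Kᵢ−1)/(1+β(Kᵢ−1)) = 0.
Feasibility: ΣzᵢKᵢ = 1.391, Σzᵢ/Kᵢ = 1.219 — both > 1, two phases present.
Iterate (Newton) starting at β = 0.59:
  β = 0.590: g = 0.0240, g' = -0.507 → β = 0.637
Converged at β = 0.637.
Then V = β·F = 0.6370·426.3 = 271.6 mol/h and L = F − V = 154.7 mol/h.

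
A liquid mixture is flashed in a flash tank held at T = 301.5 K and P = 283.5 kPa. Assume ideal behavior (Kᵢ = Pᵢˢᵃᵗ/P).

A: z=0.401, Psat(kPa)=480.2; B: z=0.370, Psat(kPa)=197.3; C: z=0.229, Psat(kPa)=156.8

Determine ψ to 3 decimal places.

Raoult's law: Kᵢ = Pᵢˢᵃᵗ/P = Pᵢˢᵃᵗ/283.5.
  K_A = 480.2/283.5 = 1.69383, K_B = 197.3/283.5 = 0.69594, K_C = 156.8/283.5 = 0.55309
Iterate (Newton) starting at ψ = 0.32:
  ψ = 0.320: g = -0.0164, g' = -0.234 → ψ = 0.250
  ψ = 0.250: g = 0.0002, g' = -0.238 → ψ = 0.251
Converged at ψ = 0.251.

ψ = 0.251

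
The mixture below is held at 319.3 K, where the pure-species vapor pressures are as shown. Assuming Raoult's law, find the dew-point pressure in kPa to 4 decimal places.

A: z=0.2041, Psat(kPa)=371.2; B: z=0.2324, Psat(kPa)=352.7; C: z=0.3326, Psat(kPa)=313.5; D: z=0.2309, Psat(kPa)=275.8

At the dew point ψ → 1, so Σzᵢ/Kᵢ = 1 with Kᵢ = Pᵢˢᵃᵗ/P ⇒ 1/P = Σzᵢ/Pᵢˢᵃᵗ.
1/P = 0.2041/371.2 + 0.2324/352.7 + 0.3326/313.5 + 0.2309/275.8 = 0.0031069 ⇒ P = 321.8662 kPa

Pdew = 321.8662 kPa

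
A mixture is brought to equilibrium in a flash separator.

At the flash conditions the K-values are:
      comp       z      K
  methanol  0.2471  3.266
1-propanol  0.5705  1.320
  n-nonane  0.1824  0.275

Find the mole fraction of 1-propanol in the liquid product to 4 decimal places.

Iterate (Newton) starting at V/F = 0.69:
  V/F = 0.6900: g = 0.10335, g' = -0.6161 → V/F = 0.8577
  V/F = 0.8577: g = -0.01625, g' = -0.8529 → V/F = 0.8387
  V/F = 0.8387: g = -0.00041, g' = -0.8112 → V/F = 0.8382
Converged at V/F = 0.8382.
Compositions from xᵢ = zᵢ/(1+V/F(Kᵢ−1)), yᵢ = Kᵢxᵢ:
  methanol: x = 0.0852, y = 0.2784
  1-propanol: x = 0.4498, y = 0.5938
  n-nonane: x = 0.4649, y = 0.1279

x_1-propanol = 0.4498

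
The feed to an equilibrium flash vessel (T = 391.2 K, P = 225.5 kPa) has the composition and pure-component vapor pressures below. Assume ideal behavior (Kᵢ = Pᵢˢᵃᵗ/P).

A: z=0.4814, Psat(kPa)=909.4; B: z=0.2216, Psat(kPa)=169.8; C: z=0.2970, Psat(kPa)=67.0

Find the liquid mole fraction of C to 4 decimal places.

x_C = 0.5773

Raoult's law: Kᵢ = Pᵢˢᵃᵗ/P = Pᵢˢᵃᵗ/225.5.
  K_A = 909.4/225.5 = 4.032816, K_B = 169.8/225.5 = 0.752993, K_C = 67.0/225.5 = 0.297118
Rachford–Rice: g(ψ) = Σ zᵢ(Kᵢ−1)/(1+ψ(Kᵢ−1)) = 0.
Check two-phase: ΣzᵢKᵢ = 2.1965 > 1 and Σzᵢ/Kᵢ = 1.4133 > 1, so g(0) = 1.1965 > 0 and g(1) = -0.4133 < 0.
Newton–Raphson from ψ = 0.5:
  ψ = 0.5000: g = 0.19586, g' = -1.0657 → ψ = 0.6838
  ψ = 0.6838: g = 0.00718, g' = -1.0322 → ψ = 0.6907
Converged at ψ = 0.6907.
Compositions from xᵢ = zᵢ/(1+ψ(Kᵢ−1)), yᵢ = Kᵢxᵢ:
  A: x = 0.1555, y = 0.6273
  B: x = 0.2672, y = 0.2012
  C: x = 0.5773, y = 0.1715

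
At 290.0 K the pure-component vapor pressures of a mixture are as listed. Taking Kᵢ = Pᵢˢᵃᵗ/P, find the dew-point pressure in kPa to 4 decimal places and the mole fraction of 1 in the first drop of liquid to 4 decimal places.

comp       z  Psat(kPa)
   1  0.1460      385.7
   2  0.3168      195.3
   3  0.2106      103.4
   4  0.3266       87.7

At the dew point ψ → 1, so Σzᵢ/Kᵢ = 1 with Kᵢ = Pᵢˢᵃᵗ/P ⇒ 1/P = Σzᵢ/Pᵢˢᵃᵗ.
1/P = 0.1460/385.7 + 0.3168/195.3 + 0.2106/103.4 + 0.3266/87.7 = 0.0077615 ⇒ P = 128.8417 kPa
xᵢ = zᵢP/Pᵢˢᵃᵗ ⇒ x_1 = 0.1460·128.8417/385.7 = 0.0488

Pdew = 128.8417 kPa, x_1 = 0.0488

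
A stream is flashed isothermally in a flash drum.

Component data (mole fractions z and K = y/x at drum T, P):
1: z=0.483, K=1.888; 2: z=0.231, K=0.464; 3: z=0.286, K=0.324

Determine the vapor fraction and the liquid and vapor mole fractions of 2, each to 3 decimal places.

ψ = 0.204, x_2 = 0.259, y_2 = 0.120

Rachford–Rice: g(ψ) = Σ zᵢ(Kᵢ−1)/(1+ψ(Kᵢ−1)) = 0.
Check two-phase: ΣzᵢKᵢ = 1.112 > 1 and Σzᵢ/Kᵢ = 1.636 > 1, so g(0) = 0.112 > 0 and g(1) = -0.636 < 0.
Newton iteration, ψ⁰ = 0.5:
  ψ = 0.500: g = -0.1642, g' = -0.605 → ψ = 0.229
  ψ = 0.229: g = -0.0132, g' = -0.532 → ψ = 0.204
Converged at ψ = 0.204.
Compositions from xᵢ = zᵢ/(1+ψ(Kᵢ−1)), yᵢ = Kᵢxᵢ:
  1: x = 0.409, y = 0.772
  2: x = 0.259, y = 0.120
  3: x = 0.332, y = 0.107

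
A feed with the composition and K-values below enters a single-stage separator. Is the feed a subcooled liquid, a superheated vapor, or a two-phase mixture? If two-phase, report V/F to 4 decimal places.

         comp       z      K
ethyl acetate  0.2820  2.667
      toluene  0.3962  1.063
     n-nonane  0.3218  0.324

two-phase, V/F = 0.4147

ΣzᵢKᵢ = 1.2775; Σzᵢ/Kᵢ = 1.4717.
Both exceed 1, so a two-phase solution exists.
Rachford–Rice: g(ψ) = Σ zᵢ(Kᵢ−1)/(1+ψ(Kᵢ−1)) = 0.
Newton iteration, ψ⁰ = 0.5:
  ψ = 0.5000: g = -0.04802, g' = -0.5701 → ψ = 0.4158
  ψ = 0.4158: g = -0.00061, g' = -0.5594 → ψ = 0.4147
Converged at ψ = 0.4147.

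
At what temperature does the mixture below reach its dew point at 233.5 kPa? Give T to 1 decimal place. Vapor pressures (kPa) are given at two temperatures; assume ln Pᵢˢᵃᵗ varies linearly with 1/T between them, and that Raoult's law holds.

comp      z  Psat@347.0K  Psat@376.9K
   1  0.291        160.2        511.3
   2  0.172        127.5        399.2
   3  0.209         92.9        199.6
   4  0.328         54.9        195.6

T = 372.8 K

Dew-point temperature: Σzᵢ·P/Pᵢˢᵃᵗ(T) = 1. Interpolate ln Pᵢˢᵃᵗ = aᵢ + bᵢ/T.
  T = 347.0 K: ΣzᵢP/Pᵢˢᵃᵗ = 2.6595
  T = 376.9 K: ΣzᵢP/Pᵢˢᵃᵗ = 0.8696
  T = 361.9 K: ΣzᵢP/Pᵢˢᵃᵗ = 1.4811
  T = 369.4 K: ΣzᵢP/Pᵢˢᵃᵗ = 1.1273
  T = 373.1 K: ΣzᵢP/Pᵢˢᵃᵗ = 0.9902
  T = 371.2 K: ΣzᵢP/Pᵢˢᵃᵗ = 1.0580
Interpolating between 371.2 K and 373.1 K gives T ≈ 372.8 K.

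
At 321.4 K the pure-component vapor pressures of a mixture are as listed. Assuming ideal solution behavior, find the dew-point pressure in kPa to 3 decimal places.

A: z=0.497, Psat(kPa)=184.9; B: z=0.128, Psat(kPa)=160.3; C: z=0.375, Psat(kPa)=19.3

At the dew point ψ → 1, so Σzᵢ/Kᵢ = 1 with Kᵢ = Pᵢˢᵃᵗ/P ⇒ 1/P = Σzᵢ/Pᵢˢᵃᵗ.
1/P = 0.497/184.9 + 0.128/160.3 + 0.375/19.3 = 0.022916 ⇒ P = 43.637 kPa

Pdew = 43.637 kPa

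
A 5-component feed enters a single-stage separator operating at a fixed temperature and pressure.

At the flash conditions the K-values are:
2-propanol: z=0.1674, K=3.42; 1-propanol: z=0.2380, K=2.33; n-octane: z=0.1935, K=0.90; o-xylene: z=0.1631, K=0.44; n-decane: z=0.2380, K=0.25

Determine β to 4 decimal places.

Rachford–Rice: g(β) = Σ zᵢ(Kᵢ−1)/(1+β(Kᵢ−1)) = 0.
Check two-phase: ΣzᵢKᵢ = 1.4325 > 1 and Σzᵢ/Kᵢ = 1.6888 > 1, so g(0) = 0.4325 > 0 and g(1) = -0.6888 < 0.
Iterate (Newton) starting at β = 0.5:
  β = 0.5000: g = -0.05940, g' = -0.7961 → β = 0.4254
  β = 0.4254: g = -0.00046, g' = -0.7887 → β = 0.4248
Converged at β = 0.4248.

β = 0.4248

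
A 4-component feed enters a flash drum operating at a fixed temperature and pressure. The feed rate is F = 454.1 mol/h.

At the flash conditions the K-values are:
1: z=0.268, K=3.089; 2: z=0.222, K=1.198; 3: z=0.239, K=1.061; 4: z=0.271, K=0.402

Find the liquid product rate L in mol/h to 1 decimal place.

L = 135.1 mol/h

Let ψ = V/F and solve Σ zᵢ(Kᵢ−1)/(1+ψ(Kᵢ−1)) = 0.
Check two-phase: ΣzᵢKᵢ = 1.456 > 1 and Σzᵢ/Kᵢ = 1.171 > 1, so g(0) = 0.456 > 0 and g(1) = -0.171 < 0.
Newton iteration, ψ⁰ = 0.47:
  ψ = 0.470: g = 0.1115, g' = -0.493 → ψ = 0.696
  ψ = 0.696: g = 0.0032, g' = -0.486 → ψ = 0.703
Converged at ψ = 0.703.
Then V = ψ·F = 0.7025·454.1 = 319.0 mol/h and L = F − V = 135.1 mol/h.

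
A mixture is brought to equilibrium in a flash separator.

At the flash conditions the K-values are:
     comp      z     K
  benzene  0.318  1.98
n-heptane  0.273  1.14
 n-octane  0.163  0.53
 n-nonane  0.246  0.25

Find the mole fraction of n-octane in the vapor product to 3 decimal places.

Newton–Raphson from ψ = 0.63:
  ψ = 0.630: g = -0.2308, g' = -0.691 → ψ = 0.296
  ψ = 0.296: g = -0.0479, g' = -0.466 → ψ = 0.193
  ψ = 0.193: g = -0.0008, g' = -0.454 → ψ = 0.191
Converged at ψ = 0.191.
Compositions from xᵢ = zᵢ/(1+ψ(Kᵢ−1)), yᵢ = Kᵢxᵢ:
  benzene: x = 0.268, y = 0.530
  n-heptane: x = 0.266, y = 0.303
  n-octane: x = 0.179, y = 0.095
  n-nonane: x = 0.287, y = 0.072

y_n-octane = 0.095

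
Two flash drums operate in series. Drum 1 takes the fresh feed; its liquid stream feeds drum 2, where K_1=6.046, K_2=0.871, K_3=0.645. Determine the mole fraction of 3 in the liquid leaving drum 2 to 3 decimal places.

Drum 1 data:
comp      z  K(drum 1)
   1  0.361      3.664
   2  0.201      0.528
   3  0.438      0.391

Drum 1:
Let ψ₁ = V/F and solve Σ zᵢ(Kᵢ−1)/(1+ψ₁(Kᵢ−1)) = 0.
g(0) = ΣzᵢKᵢ − 1 = 0.600 and g(1) = 1 − Σzᵢ/Kᵢ = -0.599, so a root lies in (0, 1).
Newton iteration, ψ₁⁰ = 0.5:
  ψ₁ = 0.500: g = -0.0953, g' = -0.884 → ψ₁ = 0.392
  ψ₁ = 0.392: g = 0.0035, g' = -0.961 → ψ₁ = 0.396
Converged at ψ₁ = 0.396.
Drum-1 compositions:
  1: x = 0.176, y = 0.644
  2: x = 0.247, y = 0.131
  3: x = 0.577, y = 0.226
Drum-2 feed = drum-1 liquid: z₂ = (0.1757, 0.2472, 0.5771).
Drum 2:
Rachford–Rice: g(ψ₂) = Σ zᵢ(Kᵢ−1)/(1+ψ₂(Kᵢ−1)) = 0.
Check two-phase: ΣzᵢKᵢ = 1.650 > 1 and Σzᵢ/Kᵢ = 1.208 > 1, so g(0) = 0.650 > 0 and g(1) = -0.208 < 0.
Newton–Raphson from ψ₂ = 0.37:
  ψ₂ = 0.370: g = 0.0399, g' = -0.645 → ψ₂ = 0.432
  ψ₂ = 0.432: g = 0.0032, g' = -0.549 → ψ₂ = 0.438
Converged at ψ₂ = 0.438.
  1: x = 0.055, y = 0.331
  2: x = 0.262, y = 0.228
  3: x = 0.683, y = 0.441

x_3 (drum 2) = 0.683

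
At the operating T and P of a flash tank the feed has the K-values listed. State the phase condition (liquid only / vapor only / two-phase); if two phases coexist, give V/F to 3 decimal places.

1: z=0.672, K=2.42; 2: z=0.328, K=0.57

vapor only

ΣzᵢKᵢ = 1.813; Σzᵢ/Kᵢ = 0.853.
Since Σzᵢ/Kᵢ < 1 the mixture is above its dew point — single vapor phase.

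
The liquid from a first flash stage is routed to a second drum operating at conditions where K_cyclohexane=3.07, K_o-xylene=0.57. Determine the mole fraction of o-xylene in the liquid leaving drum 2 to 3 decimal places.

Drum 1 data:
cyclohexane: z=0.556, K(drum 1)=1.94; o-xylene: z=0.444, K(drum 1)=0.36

x_o-xylene (drum 2) = 0.828

Drum 1:
Material balance + equilibrium reduce to Σ zᵢ(Kᵢ−1)/(1+ψ₁(Kᵢ−1)) = 0.
Feasibility: ΣzᵢKᵢ = 1.238, Σzᵢ/Kᵢ = 1.520 — both > 1, two phases present.
Binary case is linear: z₁(K₁−1)(1+ψ₁(K₂−1)) + z₂(K₂−1)(1+ψ₁(K₁−1)) = 0
⇒ ψ₁ = [z₁(K₁−1)+z₂(K₂−1)] / [−(K₁−1)(K₂−1)] = 0.2385/0.6016 = 0.396
Drum-1 compositions:
  cyclohexane: x = 0.405, y = 0.786
  o-xylene: x = 0.595, y = 0.214
Drum-2 feed = drum-1 liquid: z₂ = (0.4051, 0.5949).
Drum 2:
Let ψ₂ = V/F and solve Σ zᵢ(Kᵢ−1)/(1+ψ₂(Kᵢ−1)) = 0.
g(0) = ΣzᵢKᵢ − 1 = 0.583 and g(1) = 1 − Σzᵢ/Kᵢ = -0.176, so a root lies in (0, 1).
Iterate (Newton) starting at ψ₂ = 0.5:
  ψ₂ = 0.500: g = 0.0861, g' = -0.598 → ψ₂ = 0.644
  ψ₂ = 0.644: g = 0.0055, g' = -0.529 → ψ₂ = 0.655
Converged at ψ₂ = 0.655.
  cyclohexane: x = 0.172, y = 0.528
  o-xylene: x = 0.828, y = 0.472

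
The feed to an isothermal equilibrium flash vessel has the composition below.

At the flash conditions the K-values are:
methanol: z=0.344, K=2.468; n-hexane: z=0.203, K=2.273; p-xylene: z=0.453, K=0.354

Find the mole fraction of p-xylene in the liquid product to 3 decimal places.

x_p-xylene = 0.683

Rachford–Rice: g(V/F) = Σ zᵢ(Kᵢ−1)/(1+V/F(Kᵢ−1)) = 0.
Feasibility: ΣzᵢKᵢ = 1.471, Σzᵢ/Kᵢ = 1.508 — both > 1, two phases present.
Iterate (Newton) starting at V/F = 0.5:
  V/F = 0.500: g = 0.0169, g' = -0.782 → V/F = 0.522
Converged at V/F = 0.522.
Compositions from xᵢ = zᵢ/(1+V/F(Kᵢ−1)), yᵢ = Kᵢxᵢ:
  methanol: x = 0.195, y = 0.481
  n-hexane: x = 0.122, y = 0.277
  p-xylene: x = 0.683, y = 0.242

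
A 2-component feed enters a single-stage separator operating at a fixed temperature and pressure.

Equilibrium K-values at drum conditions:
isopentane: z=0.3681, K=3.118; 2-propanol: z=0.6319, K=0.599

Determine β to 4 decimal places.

Binary case is linear: z₁(K₁−1)(1+β(K₂−1)) + z₂(K₂−1)(1+β(K₁−1)) = 0
⇒ β = [z₁(K₁−1)+z₂(K₂−1)] / [−(K₁−1)(K₂−1)] = 0.52624/0.84932 = 0.6196

β = 0.6196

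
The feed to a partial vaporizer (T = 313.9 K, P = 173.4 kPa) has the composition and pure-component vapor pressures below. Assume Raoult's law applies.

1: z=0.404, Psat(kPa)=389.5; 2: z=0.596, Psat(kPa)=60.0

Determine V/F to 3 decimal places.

Raoult's law: Kᵢ = Pᵢˢᵃᵗ/P = Pᵢˢᵃᵗ/173.4.
  K_1 = 389.5/173.4 = 2.24625, K_2 = 60.0/173.4 = 0.34602
Rachford–Rice: g(V/F) = Σ zᵢ(Kᵢ−1)/(1+V/F(Kᵢ−1)) = 0.
Feasibility: ΣzᵢKᵢ = 1.114, Σzᵢ/Kᵢ = 1.902 — both > 1, two phases present.
Newton iteration, V/F⁰ = 0.45:
  V/F = 0.450: g = -0.2297, g' = -0.769 → V/F = 0.151
  V/F = 0.151: g = -0.0090, g' = -0.758 → V/F = 0.139
  V/F = 0.139: g = 0.0000, g' = -0.764 → V/F = 0.140
Converged at V/F = 0.140.

V/F = 0.140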